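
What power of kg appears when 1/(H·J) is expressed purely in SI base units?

H = kg·m²·s⁻²·A⁻².
So H⁻¹ = kg⁻¹·m⁻²·s²·A².
J = kg·m²·s⁻².
So J⁻¹ = kg⁻¹·m⁻²·s².
Combining: H⁻¹·J⁻¹ = (kg⁻¹·m⁻²·s²·A²) · (kg⁻¹·m⁻²·s²) = kg⁻²·m⁻⁴·s⁴·A².
The exponent of kg is -2.

-2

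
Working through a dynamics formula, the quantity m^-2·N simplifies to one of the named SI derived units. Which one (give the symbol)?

Pa

N = kg·m/s² = kg·m·s⁻² (force = mass × acceleration).
Combining: m⁻²·N = m⁻² · (kg·m·s⁻²) = kg·m⁻¹·s⁻².
kg·m⁻¹·s⁻² is the base-SI form of the pascal.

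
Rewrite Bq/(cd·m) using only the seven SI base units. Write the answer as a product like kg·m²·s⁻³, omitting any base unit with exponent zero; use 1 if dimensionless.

m⁻¹·s⁻¹·cd⁻¹

Bq = 1/s = s⁻¹ (activity is decays per second).
Combining: cd⁻¹·Bq·m⁻¹ = cd⁻¹ · s⁻¹ · m⁻¹ = m⁻¹·s⁻¹·cd⁻¹.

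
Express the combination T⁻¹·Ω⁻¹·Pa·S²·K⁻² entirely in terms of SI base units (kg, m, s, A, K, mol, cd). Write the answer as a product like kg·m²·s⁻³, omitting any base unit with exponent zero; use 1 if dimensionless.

T = Wb/m² (flux density = flux per area),
    = kg·s⁻²·A⁻¹.
So T⁻¹ = kg⁻¹·s²·A.
Ω = V/A (resistance = voltage per current),
    = kg·m²·s⁻³·A⁻².
So Ω⁻¹ = kg⁻¹·m⁻²·s³·A².
Pa = N/m² (pressure = force per area),
    = kg·m⁻¹·s⁻².
S = 1/Ω (conductance is reciprocal resistance),
    = kg⁻¹·m⁻²·s³·A².
So S² = kg⁻²·m⁻⁴·s⁶·A⁴.
Combining: T⁻¹·Ω⁻¹·Pa·S²·K⁻² = (kg⁻¹·s²·A) · (kg⁻¹·m⁻²·s³·A²) · (kg·m⁻¹·s⁻²) · (kg⁻²·m⁻⁴·s⁶·A⁴) · K⁻² = kg⁻³·m⁻⁷·s⁹·A⁷·K⁻².

kg⁻³·m⁻⁷·s⁹·A⁷·K⁻²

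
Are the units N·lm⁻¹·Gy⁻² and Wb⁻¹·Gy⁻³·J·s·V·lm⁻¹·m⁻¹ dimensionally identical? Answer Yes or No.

No

Left side:
  N = kg·m·s⁻².
  lm = cd.
  So lm⁻¹ = cd⁻¹.
  Gy = m²·s⁻².
  So Gy⁻² = m⁻⁴·s⁴.
  Combining: N·lm⁻¹·Gy⁻² = (kg·m·s⁻²) · cd⁻¹ · (m⁻⁴·s⁴) = kg·m⁻³·s²·cd⁻¹.
Right side:
  Wb = kg·m²·s⁻²·A⁻¹.
  So Wb⁻¹ = kg⁻¹·m⁻²·s²·A.
  Gy = m²·s⁻².
  So Gy⁻³ = m⁻⁶·s⁶.
  J = kg·m²·s⁻².
  V = kg·m²·s⁻³·A⁻¹.
  lm = cd.
  So lm⁻¹ = cd⁻¹.
  Combining: Wb⁻¹·Gy⁻³·J·s·V·lm⁻¹·m⁻¹ = (kg⁻¹·m⁻²·s²·A) · (m⁻⁶·s⁶) · (kg·m²·s⁻²) · s · (kg·m²·s⁻³·A⁻¹) · cd⁻¹ · m⁻¹ = kg·m⁻⁵·s⁴·cd⁻¹.
Left is kg·m⁻³·s²·cd⁻¹; right is kg·m⁻⁵·s⁴·cd⁻¹ — different.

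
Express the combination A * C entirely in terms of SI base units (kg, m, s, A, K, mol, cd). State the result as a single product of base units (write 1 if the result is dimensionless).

s·A²

C = A·s = s·A (charge = current × time).
Combining: A·C = A · (s·A) = s·A².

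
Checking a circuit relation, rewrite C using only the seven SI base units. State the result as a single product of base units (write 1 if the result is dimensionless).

C = s·A.

s·A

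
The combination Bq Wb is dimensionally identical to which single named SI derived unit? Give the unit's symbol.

V

Bq = 1/s = s⁻¹ (activity is decays per second).
Wb = V·s (flux: a volt is a weber per second),
    = kg·m²·s⁻²·A⁻¹.
Combining: Bq·Wb = s⁻¹ · (kg·m²·s⁻²·A⁻¹) = kg·m²·s⁻³·A⁻¹.
kg·m²·s⁻³·A⁻¹ is the base-SI form of the volt.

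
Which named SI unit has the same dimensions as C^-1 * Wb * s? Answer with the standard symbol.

C = A·s = s·A (charge = current × time).
So C⁻¹ = s⁻¹·A⁻¹.
Wb = V·s (flux: a volt is a weber per second),
    = kg·m²·s⁻²·A⁻¹.
Combining: C⁻¹·Wb·s = (s⁻¹·A⁻¹) · (kg·m²·s⁻²·A⁻¹) · s = kg·m²·s⁻²·A⁻².
kg·m²·s⁻²·A⁻² is the base-SI form of the henry.

H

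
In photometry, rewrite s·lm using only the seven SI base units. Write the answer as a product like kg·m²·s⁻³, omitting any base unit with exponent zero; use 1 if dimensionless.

lm = cd.
Combining: s·lm = s · cd = s·cd.

s·cd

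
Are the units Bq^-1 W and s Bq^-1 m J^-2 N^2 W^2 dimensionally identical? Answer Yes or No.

No

Left side:
  Bq = 1/s = s⁻¹ (activity is decays per second).
  So Bq⁻¹ = s.
  W = J/s (power = energy per time),
      = kg·m²·s⁻³.
  Combining: Bq⁻¹·W = s · (kg·m²·s⁻³) = kg·m²·s⁻².
Right side:
  Bq = s⁻¹.
  So Bq⁻¹ = s.
  J = kg·m²·s⁻².
  So J⁻² = kg⁻²·m⁻⁴·s⁴.
  N = kg·m·s⁻².
  So N² = kg²·m²·s⁻⁴.
  W = kg·m²·s⁻³.
  So W² = kg²·m⁴·s⁻⁶.
  Combining: s·Bq⁻¹·m·J⁻²·N²·W² = s · s · m · (kg⁻²·m⁻⁴·s⁴) · (kg²·m²·s⁻⁴) · (kg²·m⁴·s⁻⁶) = kg²·m³·s⁻⁴.
Left is kg·m²·s⁻²; right is kg²·m³·s⁻⁴ — different.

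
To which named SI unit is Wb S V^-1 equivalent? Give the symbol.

Wb = V·s (flux: a volt is a weber per second),
    = kg·m²·s⁻²·A⁻¹.
S = 1/Ω (conductance is reciprocal resistance),
    = kg⁻¹·m⁻²·s³·A².
V = W/A (potential = power per current),
    = kg·m²·s⁻³·A⁻¹.
So V⁻¹ = kg⁻¹·m⁻²·s³·A.
Combining: Wb·S·V⁻¹ = (kg·m²·s⁻²·A⁻¹) · (kg⁻¹·m⁻²·s³·A²) · (kg⁻¹·m⁻²·s³·A) = kg⁻¹·m⁻²·s⁴·A².
kg⁻¹·m⁻²·s⁴·A² is the base-SI form of the farad.

F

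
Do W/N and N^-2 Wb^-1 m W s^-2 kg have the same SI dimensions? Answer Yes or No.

Left side:
  W = kg·m²·s⁻³.
  N = kg·m·s⁻².
  So N⁻¹ = kg⁻¹·m⁻¹·s².
  Combining: W·N⁻¹ = (kg·m²·s⁻³) · (kg⁻¹·m⁻¹·s²) = m·s⁻¹.
Right side:
  N = kg·m·s⁻².
  So N⁻² = kg⁻²·m⁻²·s⁴.
  Wb = kg·m²·s⁻²·A⁻¹.
  So Wb⁻¹ = kg⁻¹·m⁻²·s²·A.
  W = kg·m²·s⁻³.
  Combining: N⁻²·Wb⁻¹·m·W·s⁻²·kg = (kg⁻²·m⁻²·s⁴) · (kg⁻¹·m⁻²·s²·A) · m · (kg·m²·s⁻³) · s⁻² · kg = kg⁻¹·m⁻¹·s·A.
Left is m·s⁻¹; right is kg⁻¹·m⁻¹·s·A — different.

No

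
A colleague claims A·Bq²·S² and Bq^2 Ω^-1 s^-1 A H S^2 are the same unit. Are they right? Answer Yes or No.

Yes

Left side:
  Bq = s⁻¹.
  So Bq² = s⁻².
  S = kg⁻¹·m⁻²·s³·A².
  So S² = kg⁻²·m⁻⁴·s⁶·A⁴.
  Combining: A·Bq²·S² = A · s⁻² · (kg⁻²·m⁻⁴·s⁶·A⁴) = kg⁻²·m⁻⁴·s⁴·A⁵.
Right side:
  Bq = s⁻¹.
  So Bq² = s⁻².
  Ω = kg·m²·s⁻³·A⁻².
  So Ω⁻¹ = kg⁻¹·m⁻²·s³·A².
  H = kg·m²·s⁻²·A⁻².
  S = kg⁻¹·m⁻²·s³·A².
  So S² = kg⁻²·m⁻⁴·s⁶·A⁴.
  Combining: Bq²·Ω⁻¹·s⁻¹·A·H·S² = s⁻² · (kg⁻¹·m⁻²·s³·A²) · s⁻¹ · A · (kg·m²·s⁻²·A⁻²) · (kg⁻²·m⁻⁴·s⁶·A⁴) = kg⁻²·m⁻⁴·s⁴·A⁵.
Both reduce to kg⁻²·m⁻⁴·s⁴·A⁵.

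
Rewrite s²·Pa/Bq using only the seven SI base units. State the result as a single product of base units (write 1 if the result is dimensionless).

kg·m⁻¹·s

Pa = N/m² (pressure = force per area),
    = kg·m⁻¹·s⁻².
Bq = 1/s = s⁻¹ (activity is decays per second).
So Bq⁻¹ = s.
Combining: s²·Pa·Bq⁻¹ = s² · (kg·m⁻¹·s⁻²) · s = kg·m⁻¹·s.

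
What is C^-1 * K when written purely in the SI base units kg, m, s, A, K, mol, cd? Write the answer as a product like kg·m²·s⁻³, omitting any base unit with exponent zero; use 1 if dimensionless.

C = s·A.
So C⁻¹ = s⁻¹·A⁻¹.
Combining: C⁻¹·K = (s⁻¹·A⁻¹) · K = s⁻¹·A⁻¹·K.

s⁻¹·A⁻¹·K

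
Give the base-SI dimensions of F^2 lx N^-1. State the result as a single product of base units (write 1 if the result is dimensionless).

kg⁻³·m⁻⁷·s¹⁰·A⁴·cd

F = C/V (capacitance = charge per voltage),
    = A·s/(kg·m²·s⁻³·A⁻¹) (substituting C and V),
    = kg⁻¹·m⁻²·s⁴·A².
So F² = kg⁻²·m⁻⁴·s⁸·A⁴.
lx = lm/m² (illuminance = luminous flux per area),
    = m⁻²·cd.
N = kg·m/s² = kg·m·s⁻² (force = mass × acceleration).
So N⁻¹ = kg⁻¹·m⁻¹·s².
Combining: F²·lx·N⁻¹ = (kg⁻²·m⁻⁴·s⁸·A⁴) · (m⁻²·cd) · (kg⁻¹·m⁻¹·s²) = kg⁻³·m⁻⁷·s¹⁰·A⁴·cd.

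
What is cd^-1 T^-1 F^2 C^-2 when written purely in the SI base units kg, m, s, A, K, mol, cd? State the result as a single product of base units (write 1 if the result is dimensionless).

T = kg·s⁻²·A⁻¹.
So T⁻¹ = kg⁻¹·s²·A.
F = kg⁻¹·m⁻²·s⁴·A².
So F² = kg⁻²·m⁻⁴·s⁸·A⁴.
C = s·A.
So C⁻² = s⁻²·A⁻².
Combining: cd⁻¹·T⁻¹·F²·C⁻² = cd⁻¹ · (kg⁻¹·s²·A) · (kg⁻²·m⁻⁴·s⁸·A⁴) · (s⁻²·A⁻²) = kg⁻³·m⁻⁴·s⁸·A³·cd⁻¹.

kg⁻³·m⁻⁴·s⁸·A³·cd⁻¹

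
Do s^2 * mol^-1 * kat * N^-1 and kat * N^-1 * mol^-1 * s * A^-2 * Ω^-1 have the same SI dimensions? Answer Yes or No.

Left side:
  kat = s⁻¹·mol.
  N = kg·m·s⁻².
  So N⁻¹ = kg⁻¹·m⁻¹·s².
  Combining: s²·mol⁻¹·kat·N⁻¹ = s² · mol⁻¹ · (s⁻¹·mol) · (kg⁻¹·m⁻¹·s²) = kg⁻¹·m⁻¹·s³.
Right side:
  kat = s⁻¹·mol.
  N = kg·m·s⁻².
  So N⁻¹ = kg⁻¹·m⁻¹·s².
  Ω = kg·m²·s⁻³·A⁻².
  So Ω⁻¹ = kg⁻¹·m⁻²·s³·A².
  Combining: kat·N⁻¹·mol⁻¹·s·A⁻²·Ω⁻¹ = (s⁻¹·mol) · (kg⁻¹·m⁻¹·s²) · mol⁻¹ · s · A⁻² · (kg⁻¹·m⁻²·s³·A²) = kg⁻²·m⁻³·s⁵.
Left is kg⁻¹·m⁻¹·s³; right is kg⁻²·m⁻³·s⁵ — different.

No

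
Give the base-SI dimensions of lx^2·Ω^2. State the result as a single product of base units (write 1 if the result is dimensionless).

lx = lm/m² (illuminance = luminous flux per area),
    = m⁻²·cd.
So lx² = m⁻⁴·cd².
Ω = V/A (resistance = voltage per current),
    = kg·m²·s⁻³·A⁻².
So Ω² = kg²·m⁴·s⁻⁶·A⁻⁴.
Combining: lx²·Ω² = (m⁻⁴·cd²) · (kg²·m⁴·s⁻⁶·A⁻⁴) = kg²·s⁻⁶·A⁻⁴·cd².

kg²·s⁻⁶·A⁻⁴·cd²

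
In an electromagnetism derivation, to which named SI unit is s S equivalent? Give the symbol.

F

S = 1/Ω (conductance is reciprocal resistance),
    = kg⁻¹·m⁻²·s³·A².
Combining: s·S = s · (kg⁻¹·m⁻²·s³·A²) = kg⁻¹·m⁻²·s⁴·A².
kg⁻¹·m⁻²·s⁴·A² is the base-SI form of the farad.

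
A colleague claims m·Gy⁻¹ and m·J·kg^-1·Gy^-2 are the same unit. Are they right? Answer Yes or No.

Left side:
  Gy = J/kg (absorbed dose = energy per mass),
      = m²·s⁻².
  So Gy⁻¹ = m⁻²·s².
  Combining: m·Gy⁻¹ = m · (m⁻²·s²) = m⁻¹·s².
Right side:
  J = N·m (work = force × distance),
      = kg·m²·s⁻².
  Gy = J/kg (absorbed dose = energy per mass),
      = m²·s⁻².
  So Gy⁻² = m⁻⁴·s⁴.
  Combining: m·J·kg⁻¹·Gy⁻² = m · (kg·m²·s⁻²) · kg⁻¹ · (m⁻⁴·s⁴) = m⁻¹·s².
Both reduce to m⁻¹·s².

Yes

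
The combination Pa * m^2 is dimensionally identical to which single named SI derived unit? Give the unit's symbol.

N

Pa = N/m² (pressure = force per area),
    = kg·m⁻¹·s⁻².
Combining: Pa·m² = (kg·m⁻¹·s⁻²) · m² = kg·m·s⁻².
kg·m·s⁻² is the base-SI form of the newton.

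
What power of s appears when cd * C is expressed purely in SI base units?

C = A·s = s·A (charge = current × time).
Combining: cd·C = cd · (s·A) = s·A·cd.
The exponent of s is 1.

1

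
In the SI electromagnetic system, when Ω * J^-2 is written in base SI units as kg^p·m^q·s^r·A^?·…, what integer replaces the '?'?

Ω = V/A (resistance = voltage per current),
    = kg·m²·s⁻³·A⁻².
J = N·m (work = force × distance),
    = kg·m²·s⁻².
So J⁻² = kg⁻²·m⁻⁴·s⁴.
Combining: Ω·J⁻² = (kg·m²·s⁻³·A⁻²) · (kg⁻²·m⁻⁴·s⁴) = kg⁻¹·m⁻²·s·A⁻².
The exponent of A is -2.

-2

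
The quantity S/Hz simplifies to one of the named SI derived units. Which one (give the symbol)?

Hz = 1/s = s⁻¹ (frequency is cycles per second).
So Hz⁻¹ = s.
S = 1/Ω (conductance is reciprocal resistance),
    = kg⁻¹·m⁻²·s³·A².
Combining: Hz⁻¹·S = s · (kg⁻¹·m⁻²·s³·A²) = kg⁻¹·m⁻²·s⁴·A².
kg⁻¹·m⁻²·s⁴·A² is the base-SI form of the farad.

F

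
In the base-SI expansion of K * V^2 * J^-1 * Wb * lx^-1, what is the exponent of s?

-6

V = W/A (potential = power per current),
    = kg·m²·s⁻³·A⁻¹.
So V² = kg²·m⁴·s⁻⁶·A⁻².
J = N·m (work = force × distance),
    = kg·m²·s⁻².
So J⁻¹ = kg⁻¹·m⁻²·s².
Wb = V·s (flux: a volt is a weber per second),
    = kg·m²·s⁻²·A⁻¹.
lx = lm/m² (illuminance = luminous flux per area),
    = m⁻²·cd.
So lx⁻¹ = m²·cd⁻¹.
Combining: K·V²·J⁻¹·Wb·lx⁻¹ = K · (kg²·m⁴·s⁻⁶·A⁻²) · (kg⁻¹·m⁻²·s²) · (kg·m²·s⁻²·A⁻¹) · (m²·cd⁻¹) = kg²·m⁶·s⁻⁶·A⁻³·K·cd⁻¹.
The exponent of s is -6.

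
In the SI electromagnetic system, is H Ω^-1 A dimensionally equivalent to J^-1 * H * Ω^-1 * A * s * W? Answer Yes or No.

Yes

Left side:
  H = kg·m²·s⁻²·A⁻².
  Ω = kg·m²·s⁻³·A⁻².
  So Ω⁻¹ = kg⁻¹·m⁻²·s³·A².
  Combining: H·Ω⁻¹·A = (kg·m²·s⁻²·A⁻²) · (kg⁻¹·m⁻²·s³·A²) · A = s·A.
Right side:
  J = kg·m²·s⁻².
  So J⁻¹ = kg⁻¹·m⁻²·s².
  H = kg·m²·s⁻²·A⁻².
  Ω = kg·m²·s⁻³·A⁻².
  So Ω⁻¹ = kg⁻¹·m⁻²·s³·A².
  W = kg·m²·s⁻³.
  Combining: J⁻¹·H·Ω⁻¹·A·s·W = (kg⁻¹·m⁻²·s²) · (kg·m²·s⁻²·A⁻²) · (kg⁻¹·m⁻²·s³·A²) · A · s · (kg·m²·s⁻³) = s·A.
Both reduce to s·A.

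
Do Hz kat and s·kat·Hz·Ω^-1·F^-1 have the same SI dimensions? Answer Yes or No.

Yes

Left side:
  Hz = s⁻¹.
  kat = s⁻¹·mol.
  Combining: Hz·kat = s⁻¹ · (s⁻¹·mol) = s⁻²·mol.
Right side:
  kat = mol/s = s⁻¹·mol (catalytic activity).
  Hz = 1/s = s⁻¹ (frequency is cycles per second).
  Ω = V/A (resistance = voltage per current),
      = kg·m²·s⁻³·A⁻².
  So Ω⁻¹ = kg⁻¹·m⁻²·s³·A².
  F = C/V (capacitance = charge per voltage),
      = A·s/(kg·m²·s⁻³·A⁻¹) (substituting C and V),
      = kg⁻¹·m⁻²·s⁴·A².
  So F⁻¹ = kg·m²·s⁻⁴·A⁻².
  Combining: s·kat·Hz·Ω⁻¹·F⁻¹ = s · (s⁻¹·mol) · s⁻¹ · (kg⁻¹·m⁻²·s³·A²) · (kg·m²·s⁻⁴·A⁻²) = s⁻²·mol.
Both reduce to s⁻²·mol.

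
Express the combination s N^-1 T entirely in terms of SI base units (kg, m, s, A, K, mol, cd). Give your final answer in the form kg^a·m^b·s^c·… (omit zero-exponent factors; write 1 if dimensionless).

m⁻¹·s·A⁻¹

N = kg·m/s² = kg·m·s⁻² (force = mass × acceleration).
So N⁻¹ = kg⁻¹·m⁻¹·s².
T = Wb/m² (flux density = flux per area),
    = kg·s⁻²·A⁻¹.
Combining: s·N⁻¹·T = s · (kg⁻¹·m⁻¹·s²) · (kg·s⁻²·A⁻¹) = m⁻¹·s·A⁻¹.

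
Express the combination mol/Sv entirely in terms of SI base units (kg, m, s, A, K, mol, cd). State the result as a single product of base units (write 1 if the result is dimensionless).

Sv = m²·s⁻².
So Sv⁻¹ = m⁻²·s².
Combining: Sv⁻¹·mol = (m⁻²·s²) · mol = m⁻²·s²·mol.

m⁻²·s²·mol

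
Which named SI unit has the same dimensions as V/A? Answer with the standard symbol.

Ω

V = W/A (potential = power per current),
    = kg·m²·s⁻³·A⁻¹.
Combining: V·A⁻¹ = (kg·m²·s⁻³·A⁻¹) · A⁻¹ = kg·m²·s⁻³·A⁻².
kg·m²·s⁻³·A⁻² is the base-SI form of the ohm.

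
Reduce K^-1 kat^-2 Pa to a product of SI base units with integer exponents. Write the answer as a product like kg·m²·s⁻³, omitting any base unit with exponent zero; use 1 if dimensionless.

kat = mol/s = s⁻¹·mol (catalytic activity).
So kat⁻² = s²·mol⁻².
Pa = N/m² (pressure = force per area),
    = kg·m⁻¹·s⁻².
Combining: K⁻¹·kat⁻²·Pa = K⁻¹ · (s²·mol⁻²) · (kg·m⁻¹·s⁻²) = kg·m⁻¹·K⁻¹·mol⁻².

kg·m⁻¹·K⁻¹·mol⁻²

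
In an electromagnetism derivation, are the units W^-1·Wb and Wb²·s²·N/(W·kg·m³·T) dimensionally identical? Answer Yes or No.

Yes

Left side:
  W = J/s (power = energy per time),
      = kg·m²·s⁻³.
  So W⁻¹ = kg⁻¹·m⁻²·s³.
  Wb = V·s (flux: a volt is a weber per second),
      = kg·m²·s⁻²·A⁻¹.
  Combining: W⁻¹·Wb = (kg⁻¹·m⁻²·s³) · (kg·m²·s⁻²·A⁻¹) = s·A⁻¹.
Right side:
  Wb = V·s (flux: a volt is a weber per second),
      = kg·m²·s⁻²·A⁻¹.
  So Wb² = kg²·m⁴·s⁻⁴·A⁻².
  N = kg·m/s² = kg·m·s⁻² (force = mass × acceleration).
  W = J/s (power = energy per time),
      = kg·m²·s⁻³.
  So W⁻¹ = kg⁻¹·m⁻²·s³.
  T = Wb/m² (flux density = flux per area),
      = kg·s⁻²·A⁻¹.
  So T⁻¹ = kg⁻¹·s²·A.
  Combining: Wb²·s²·N·W⁻¹·kg⁻¹·m⁻³·T⁻¹ = (kg²·m⁴·s⁻⁴·A⁻²) · s² · (kg·m·s⁻²) · (kg⁻¹·m⁻²·s³) · kg⁻¹ · m⁻³ · (kg⁻¹·s²·A) = s·A⁻¹.
Both reduce to s·A⁻¹.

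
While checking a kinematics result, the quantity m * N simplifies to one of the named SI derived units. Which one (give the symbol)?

N = kg·m·s⁻².
Combining: m·N = m · (kg·m·s⁻²) = kg·m²·s⁻².
kg·m²·s⁻² is the base-SI form of the joule.

J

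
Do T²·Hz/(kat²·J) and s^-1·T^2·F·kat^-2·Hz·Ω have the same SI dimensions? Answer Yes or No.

No

Left side:
  kat = mol/s = s⁻¹·mol (catalytic activity).
  So kat⁻² = s²·mol⁻².
  J = N·m (work = force × distance),
      = kg·m²·s⁻².
  So J⁻¹ = kg⁻¹·m⁻²·s².
  T = Wb/m² (flux density = flux per area),
      = kg·s⁻²·A⁻¹.
  So T² = kg²·s⁻⁴·A⁻².
  Hz = 1/s = s⁻¹ (frequency is cycles per second).
  Combining: kat⁻²·J⁻¹·T²·Hz = (s²·mol⁻²) · (kg⁻¹·m⁻²·s²) · (kg²·s⁻⁴·A⁻²) · s⁻¹ = kg·m⁻²·s⁻¹·A⁻²·mol⁻².
Right side:
  T = Wb/m² (flux density = flux per area),
      = kg·s⁻²·A⁻¹.
  So T² = kg²·s⁻⁴·A⁻².
  F = C/V (capacitance = charge per voltage),
      = A·s/(kg·m²·s⁻³·A⁻¹) (substituting C and V),
      = kg⁻¹·m⁻²·s⁴·A².
  kat = mol/s = s⁻¹·mol (catalytic activity).
  So kat⁻² = s²·mol⁻².
  Hz = 1/s = s⁻¹ (frequency is cycles per second).
  Ω = V/A (resistance = voltage per current),
      = kg·m²·s⁻³·A⁻².
  Combining: s⁻¹·T²·F·kat⁻²·Hz·Ω = s⁻¹ · (kg²·s⁻⁴·A⁻²) · (kg⁻¹·m⁻²·s⁴·A²) · (s²·mol⁻²) · s⁻¹ · (kg·m²·s⁻³·A⁻²) = kg²·s⁻³·A⁻²·mol⁻².
Left is kg·m⁻²·s⁻¹·A⁻²·mol⁻²; right is kg²·s⁻³·A⁻²·mol⁻² — different.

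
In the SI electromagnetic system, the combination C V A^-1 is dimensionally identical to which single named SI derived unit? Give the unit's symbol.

Wb

C = A·s = s·A (charge = current × time).
V = W/A (potential = power per current),
    = kg·m²·s⁻³·A⁻¹.
Combining: C·V·A⁻¹ = (s·A) · (kg·m²·s⁻³·A⁻¹) · A⁻¹ = kg·m²·s⁻²·A⁻¹.
kg·m²·s⁻²·A⁻¹ is the base-SI form of the weber.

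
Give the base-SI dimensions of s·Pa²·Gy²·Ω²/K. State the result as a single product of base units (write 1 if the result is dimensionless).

kg⁴·m⁶·s⁻¹³·A⁻⁴·K⁻¹

Pa = N/m² (pressure = force per area),
    = kg·m⁻¹·s⁻².
So Pa² = kg²·m⁻²·s⁻⁴.
Gy = J/kg (absorbed dose = energy per mass),
    = m²·s⁻².
So Gy² = m⁴·s⁻⁴.
Ω = V/A (resistance = voltage per current),
    = kg·m²·s⁻³·A⁻².
So Ω² = kg²·m⁴·s⁻⁶·A⁻⁴.
Combining: s·Pa²·Gy²·Ω²·K⁻¹ = s · (kg²·m⁻²·s⁻⁴) · (m⁴·s⁻⁴) · (kg²·m⁴·s⁻⁶·A⁻⁴) · K⁻¹ = kg⁴·m⁶·s⁻¹³·A⁻⁴·K⁻¹.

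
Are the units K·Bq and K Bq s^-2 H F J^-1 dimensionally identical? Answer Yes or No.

Left side:
  Bq = s⁻¹.
  Combining: K·Bq = K · s⁻¹ = s⁻¹·K.
Right side:
  Bq = 1/s = s⁻¹ (activity is decays per second).
  H = Wb/A (inductance = flux per current),
      = kg·m²·s⁻²·A⁻².
  F = C/V (capacitance = charge per voltage),
      = A·s/(kg·m²·s⁻³·A⁻¹) (substituting C and V),
      = kg⁻¹·m⁻²·s⁴·A².
  J = N·m (work = force × distance),
      = kg·m²·s⁻².
  So J⁻¹ = kg⁻¹·m⁻²·s².
  Combining: K·Bq·s⁻²·H·F·J⁻¹ = K · s⁻¹ · s⁻² · (kg·m²·s⁻²·A⁻²) · (kg⁻¹·m⁻²·s⁴·A²) · (kg⁻¹·m⁻²·s²) = kg⁻¹·m⁻²·s·K.
Left is s⁻¹·K; right is kg⁻¹·m⁻²·s·K — different.

No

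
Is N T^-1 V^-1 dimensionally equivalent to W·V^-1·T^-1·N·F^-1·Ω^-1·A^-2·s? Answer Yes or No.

Left side:
  N = kg·m·s⁻².
  T = kg·s⁻²·A⁻¹.
  So T⁻¹ = kg⁻¹·s²·A.
  V = kg·m²·s⁻³·A⁻¹.
  So V⁻¹ = kg⁻¹·m⁻²·s³·A.
  Combining: N·T⁻¹·V⁻¹ = (kg·m·s⁻²) · (kg⁻¹·s²·A) · (kg⁻¹·m⁻²·s³·A) = kg⁻¹·m⁻¹·s³·A².
Right side:
  W = J/s (power = energy per time),
      = kg·m²·s⁻³.
  V = W/A (potential = power per current),
      = kg·m²·s⁻³·A⁻¹.
  So V⁻¹ = kg⁻¹·m⁻²·s³·A.
  T = Wb/m² (flux density = flux per area),
      = kg·s⁻²·A⁻¹.
  So T⁻¹ = kg⁻¹·s²·A.
  N = kg·m/s² = kg·m·s⁻² (force = mass × acceleration).
  F = C/V (capacitance = charge per voltage),
      = A·s/(kg·m²·s⁻³·A⁻¹) (substituting C and V),
      = kg⁻¹·m⁻²·s⁴·A².
  So F⁻¹ = kg·m²·s⁻⁴·A⁻².
  Ω = V/A (resistance = voltage per current),
      = kg·m²·s⁻³·A⁻².
  So Ω⁻¹ = kg⁻¹·m⁻²·s³·A².
  Combining: W·V⁻¹·T⁻¹·N·F⁻¹·Ω⁻¹·A⁻²·s = (kg·m²·s⁻³) · (kg⁻¹·m⁻²·s³·A) · (kg⁻¹·s²·A) · (kg·m·s⁻²) · (kg·m²·s⁻⁴·A⁻²) · (kg⁻¹·m⁻²·s³·A²) · A⁻² · s = m.
Left is kg⁻¹·m⁻¹·s³·A²; right is m — different.

No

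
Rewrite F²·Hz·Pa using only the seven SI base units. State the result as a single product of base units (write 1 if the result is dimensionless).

kg⁻¹·m⁻⁵·s⁵·A⁴

F = kg⁻¹·m⁻²·s⁴·A².
So F² = kg⁻²·m⁻⁴·s⁸·A⁴.
Hz = s⁻¹.
Pa = kg·m⁻¹·s⁻².
Combining: F²·Hz·Pa = (kg⁻²·m⁻⁴·s⁸·A⁴) · s⁻¹ · (kg·m⁻¹·s⁻²) = kg⁻¹·m⁻⁵·s⁵·A⁴.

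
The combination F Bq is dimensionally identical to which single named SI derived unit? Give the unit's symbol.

S

F = kg⁻¹·m⁻²·s⁴·A².
Bq = s⁻¹.
Combining: F·Bq = (kg⁻¹·m⁻²·s⁴·A²) · s⁻¹ = kg⁻¹·m⁻²·s³·A².
kg⁻¹·m⁻²·s³·A² is the base-SI form of the siemens.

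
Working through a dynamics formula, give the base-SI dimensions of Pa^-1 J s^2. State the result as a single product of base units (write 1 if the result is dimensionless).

Pa = N/m² (pressure = force per area),
    = kg·m⁻¹·s⁻².
So Pa⁻¹ = kg⁻¹·m·s².
J = N·m (work = force × distance),
    = kg·m²·s⁻².
Combining: Pa⁻¹·J·s² = (kg⁻¹·m·s²) · (kg·m²·s⁻²) · s² = m³·s².

m³·s²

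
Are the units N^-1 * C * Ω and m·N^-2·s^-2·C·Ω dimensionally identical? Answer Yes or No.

No

Left side:
  N = kg·m·s⁻².
  So N⁻¹ = kg⁻¹·m⁻¹·s².
  C = s·A.
  Ω = kg·m²·s⁻³·A⁻².
  Combining: N⁻¹·C·Ω = (kg⁻¹·m⁻¹·s²) · (s·A) · (kg·m²·s⁻³·A⁻²) = m·A⁻¹.
Right side:
  N = kg·m/s² = kg·m·s⁻² (force = mass × acceleration).
  So N⁻² = kg⁻²·m⁻²·s⁴.
  C = A·s = s·A (charge = current × time).
  Ω = V/A (resistance = voltage per current),
      = kg·m²·s⁻³·A⁻².
  Combining: m·N⁻²·s⁻²·C·Ω = m · (kg⁻²·m⁻²·s⁴) · s⁻² · (s·A) · (kg·m²·s⁻³·A⁻²) = kg⁻¹·m·A⁻¹.
Left is m·A⁻¹; right is kg⁻¹·m·A⁻¹ — different.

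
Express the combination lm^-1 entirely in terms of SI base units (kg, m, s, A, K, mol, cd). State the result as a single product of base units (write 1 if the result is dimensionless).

lm = cd·sr = cd (luminous flux; sr is dimensionless).
So lm⁻¹ = cd⁻¹.

cd⁻¹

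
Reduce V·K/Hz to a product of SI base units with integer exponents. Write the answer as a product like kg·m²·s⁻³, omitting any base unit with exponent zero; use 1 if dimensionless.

Hz = s⁻¹.
So Hz⁻¹ = s.
V = kg·m²·s⁻³·A⁻¹.
Combining: Hz⁻¹·V·K = s · (kg·m²·s⁻³·A⁻¹) · K = kg·m²·s⁻²·A⁻¹·K.

kg·m²·s⁻²·A⁻¹·K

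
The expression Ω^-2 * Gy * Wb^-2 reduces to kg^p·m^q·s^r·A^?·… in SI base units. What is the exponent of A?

6

Ω = kg·m²·s⁻³·A⁻².
So Ω⁻² = kg⁻²·m⁻⁴·s⁶·A⁴.
Gy = m²·s⁻².
Wb = kg·m²·s⁻²·A⁻¹.
So Wb⁻² = kg⁻²·m⁻⁴·s⁴·A².
Combining: Ω⁻²·Gy·Wb⁻² = (kg⁻²·m⁻⁴·s⁶·A⁴) · (m²·s⁻²) · (kg⁻²·m⁻⁴·s⁴·A²) = kg⁻⁴·m⁻⁶·s⁸·A⁶.
The exponent of A is 6.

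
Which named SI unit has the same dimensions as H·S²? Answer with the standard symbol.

H = Wb/A (inductance = flux per current),
    = kg·m²·s⁻²·A⁻².
S = 1/Ω (conductance is reciprocal resistance),
    = kg⁻¹·m⁻²·s³·A².
So S² = kg⁻²·m⁻⁴·s⁶·A⁴.
Combining: H·S² = (kg·m²·s⁻²·A⁻²) · (kg⁻²·m⁻⁴·s⁶·A⁴) = kg⁻¹·m⁻²·s⁴·A².
kg⁻¹·m⁻²·s⁴·A² is the base-SI form of the farad.

F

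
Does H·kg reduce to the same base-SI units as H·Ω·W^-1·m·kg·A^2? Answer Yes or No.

No

Left side:
  H = Wb/A (inductance = flux per current),
      = kg·m²·s⁻²·A⁻².
  Combining: H·kg = (kg·m²·s⁻²·A⁻²) · kg = kg²·m²·s⁻²·A⁻².
Right side:
  H = kg·m²·s⁻²·A⁻².
  Ω = kg·m²·s⁻³·A⁻².
  W = kg·m²·s⁻³.
  So W⁻¹ = kg⁻¹·m⁻²·s³.
  Combining: H·Ω·W⁻¹·m·kg·A² = (kg·m²·s⁻²·A⁻²) · (kg·m²·s⁻³·A⁻²) · (kg⁻¹·m⁻²·s³) · m · kg · A² = kg²·m³·s⁻²·A⁻².
Left is kg²·m²·s⁻²·A⁻²; right is kg²·m³·s⁻²·A⁻² — different.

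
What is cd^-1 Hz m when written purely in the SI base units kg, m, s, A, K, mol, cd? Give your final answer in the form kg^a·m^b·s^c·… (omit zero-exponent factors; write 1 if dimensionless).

Hz = s⁻¹.
Combining: cd⁻¹·Hz·m = cd⁻¹ · s⁻¹ · m = m·s⁻¹·cd⁻¹.

m·s⁻¹·cd⁻¹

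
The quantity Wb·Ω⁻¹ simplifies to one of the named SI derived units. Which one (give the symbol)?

C

Wb = V·s (flux: a volt is a weber per second),
    = kg·m²·s⁻²·A⁻¹.
Ω = V/A (resistance = voltage per current),
    = kg·m²·s⁻³·A⁻².
So Ω⁻¹ = kg⁻¹·m⁻²·s³·A².
Combining: Wb·Ω⁻¹ = (kg·m²·s⁻²·A⁻¹) · (kg⁻¹·m⁻²·s³·A²) = s·A.
s·A is the base-SI form of the coulomb.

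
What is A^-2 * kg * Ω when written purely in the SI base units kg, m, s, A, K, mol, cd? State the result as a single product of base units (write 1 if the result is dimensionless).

Ω = kg·m²·s⁻³·A⁻².
Combining: A⁻²·kg·Ω = A⁻² · kg · (kg·m²·s⁻³·A⁻²) = kg²·m²·s⁻³·A⁻⁴.

kg²·m²·s⁻³·A⁻⁴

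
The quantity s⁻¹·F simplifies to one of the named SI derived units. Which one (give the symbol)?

F = C/V (capacitance = charge per voltage),
    = A·s/(kg·m²·s⁻³·A⁻¹) (substituting C and V),
    = kg⁻¹·m⁻²·s⁴·A².
Combining: s⁻¹·F = s⁻¹ · (kg⁻¹·m⁻²·s⁴·A²) = kg⁻¹·m⁻²·s³·A².
kg⁻¹·m⁻²·s³·A² is the base-SI form of the siemens.

S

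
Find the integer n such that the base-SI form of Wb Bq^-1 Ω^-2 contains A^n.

Wb = V·s (flux: a volt is a weber per second),
    = kg·m²·s⁻²·A⁻¹.
Bq = 1/s = s⁻¹ (activity is decays per second).
So Bq⁻¹ = s.
Ω = V/A (resistance = voltage per current),
    = kg·m²·s⁻³·A⁻².
So Ω⁻² = kg⁻²·m⁻⁴·s⁶·A⁴.
Combining: Wb·Bq⁻¹·Ω⁻² = (kg·m²·s⁻²·A⁻¹) · s · (kg⁻²·m⁻⁴·s⁶·A⁴) = kg⁻¹·m⁻²·s⁵·A³.
The exponent of A is 3.

3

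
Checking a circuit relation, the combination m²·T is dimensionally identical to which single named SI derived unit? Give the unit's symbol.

Wb

T = Wb/m² (flux density = flux per area),
    = kg·s⁻²·A⁻¹.
Combining: m²·T = m² · (kg·s⁻²·A⁻¹) = kg·m²·s⁻²·A⁻¹.
kg·m²·s⁻²·A⁻¹ is the base-SI form of the weber.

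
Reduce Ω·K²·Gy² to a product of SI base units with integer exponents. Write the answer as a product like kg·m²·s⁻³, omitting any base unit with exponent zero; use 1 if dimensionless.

Ω = V/A (resistance = voltage per current),
    = kg·m²·s⁻³·A⁻².
Gy = J/kg (absorbed dose = energy per mass),
    = m²·s⁻².
So Gy² = m⁴·s⁻⁴.
Combining: Ω·K²·Gy² = (kg·m²·s⁻³·A⁻²) · K² · (m⁴·s⁻⁴) = kg·m⁶·s⁻⁷·A⁻²·K².

kg·m⁶·s⁻⁷·A⁻²·K²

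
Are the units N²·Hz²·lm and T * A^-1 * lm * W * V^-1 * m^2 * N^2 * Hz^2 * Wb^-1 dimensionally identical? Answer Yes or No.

Yes

Left side:
  N = kg·m/s² = kg·m·s⁻² (force = mass × acceleration).
  So N² = kg²·m²·s⁻⁴.
  Hz = 1/s = s⁻¹ (frequency is cycles per second).
  So Hz² = s⁻².
  lm = cd·sr = cd (luminous flux; sr is dimensionless).
  Combining: N²·Hz²·lm = (kg²·m²·s⁻⁴) · s⁻² · cd = kg²·m²·s⁻⁶·cd.
Right side:
  T = Wb/m² (flux density = flux per area),
      = kg·s⁻²·A⁻¹.
  lm = cd·sr = cd (luminous flux; sr is dimensionless).
  W = J/s (power = energy per time),
      = kg·m²·s⁻³.
  V = W/A (potential = power per current),
      = kg·m²·s⁻³·A⁻¹.
  So V⁻¹ = kg⁻¹·m⁻²·s³·A.
  N = kg·m/s² = kg·m·s⁻² (force = mass × acceleration).
  So N² = kg²·m²·s⁻⁴.
  Hz = 1/s = s⁻¹ (frequency is cycles per second).
  So Hz² = s⁻².
  Wb = V·s (flux: a volt is a weber per second),
      = kg·m²·s⁻²·A⁻¹.
  So Wb⁻¹ = kg⁻¹·m⁻²·s²·A.
  Combining: T·A⁻¹·lm·W·V⁻¹·m²·N²·Hz²·Wb⁻¹ = (kg·s⁻²·A⁻¹) · A⁻¹ · cd · (kg·m²·s⁻³) · (kg⁻¹·m⁻²·s³·A) · m² · (kg²·m²·s⁻⁴) · s⁻² · (kg⁻¹·m⁻²·s²·A) = kg²·m²·s⁻⁶·cd.
Both reduce to kg²·m²·s⁻⁶·cd.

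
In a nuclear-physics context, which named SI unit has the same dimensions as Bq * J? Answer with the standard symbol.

W

Bq = s⁻¹.
J = kg·m²·s⁻².
Combining: Bq·J = s⁻¹ · (kg·m²·s⁻²) = kg·m²·s⁻³.
kg·m²·s⁻³ is the base-SI form of the watt.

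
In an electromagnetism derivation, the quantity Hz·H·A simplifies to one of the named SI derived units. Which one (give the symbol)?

V

Hz = s⁻¹.
H = kg·m²·s⁻²·A⁻².
Combining: Hz·H·A = s⁻¹ · (kg·m²·s⁻²·A⁻²) · A = kg·m²·s⁻³·A⁻¹.
kg·m²·s⁻³·A⁻¹ is the base-SI form of the volt.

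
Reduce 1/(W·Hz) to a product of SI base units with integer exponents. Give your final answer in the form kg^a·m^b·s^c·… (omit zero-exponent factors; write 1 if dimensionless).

W = kg·m²·s⁻³.
So W⁻¹ = kg⁻¹·m⁻²·s³.
Hz = s⁻¹.
So Hz⁻¹ = s.
Combining: W⁻¹·Hz⁻¹ = (kg⁻¹·m⁻²·s³) · s = kg⁻¹·m⁻²·s⁴.

kg⁻¹·m⁻²·s⁴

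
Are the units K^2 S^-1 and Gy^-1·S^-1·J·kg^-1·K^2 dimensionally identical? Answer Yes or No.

Yes

Left side:
  S = 1/Ω (conductance is reciprocal resistance),
      = kg⁻¹·m⁻²·s³·A².
  So S⁻¹ = kg·m²·s⁻³·A⁻².
  Combining: K²·S⁻¹ = K² · (kg·m²·s⁻³·A⁻²) = kg·m²·s⁻³·A⁻²·K².
Right side:
  Gy = m²·s⁻².
  So Gy⁻¹ = m⁻²·s².
  S = kg⁻¹·m⁻²·s³·A².
  So S⁻¹ = kg·m²·s⁻³·A⁻².
  J = kg·m²·s⁻².
  Combining: Gy⁻¹·S⁻¹·J·kg⁻¹·K² = (m⁻²·s²) · (kg·m²·s⁻³·A⁻²) · (kg·m²·s⁻²) · kg⁻¹ · K² = kg·m²·s⁻³·A⁻²·K².
Both reduce to kg·m²·s⁻³·A⁻²·K².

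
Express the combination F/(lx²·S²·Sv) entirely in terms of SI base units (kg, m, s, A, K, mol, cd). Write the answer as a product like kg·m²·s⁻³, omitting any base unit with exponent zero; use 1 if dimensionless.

lx = lm/m² (illuminance = luminous flux per area),
    = m⁻²·cd.
So lx⁻² = m⁴·cd⁻².
S = 1/Ω (conductance is reciprocal resistance),
    = kg⁻¹·m⁻²·s³·A².
So S⁻² = kg²·m⁴·s⁻⁶·A⁻⁴.
F = C/V (capacitance = charge per voltage),
    = A·s/(kg·m²·s⁻³·A⁻¹) (substituting C and V),
    = kg⁻¹·m⁻²·s⁴·A².
Sv = J/kg (equivalent dose = energy per mass),
    = m²·s⁻².
So Sv⁻¹ = m⁻²·s².
Combining: lx⁻²·S⁻²·F·Sv⁻¹ = (m⁴·cd⁻²) · (kg²·m⁴·s⁻⁶·A⁻⁴) · (kg⁻¹·m⁻²·s⁴·A²) · (m⁻²·s²) = kg·m⁴·A⁻²·cd⁻².

kg·m⁴·A⁻²·cd⁻²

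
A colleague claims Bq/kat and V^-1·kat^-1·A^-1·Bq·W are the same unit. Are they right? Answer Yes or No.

Left side:
  Bq = 1/s = s⁻¹ (activity is decays per second).
  kat = mol/s = s⁻¹·mol (catalytic activity).
  So kat⁻¹ = s·mol⁻¹.
  Combining: Bq·kat⁻¹ = s⁻¹ · (s·mol⁻¹) = mol⁻¹.
Right side:
  V = kg·m²·s⁻³·A⁻¹.
  So V⁻¹ = kg⁻¹·m⁻²·s³·A.
  kat = s⁻¹·mol.
  So kat⁻¹ = s·mol⁻¹.
  Bq = s⁻¹.
  W = kg·m²·s⁻³.
  Combining: V⁻¹·kat⁻¹·A⁻¹·Bq·W = (kg⁻¹·m⁻²·s³·A) · (s·mol⁻¹) · A⁻¹ · s⁻¹ · (kg·m²·s⁻³) = mol⁻¹.
Both reduce to mol⁻¹.

Yes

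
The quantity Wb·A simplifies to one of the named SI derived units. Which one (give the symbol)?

J

Wb = kg·m²·s⁻²·A⁻¹.
Combining: Wb·A = (kg·m²·s⁻²·A⁻¹) · A = kg·m²·s⁻².
kg·m²·s⁻² is the base-SI form of the joule.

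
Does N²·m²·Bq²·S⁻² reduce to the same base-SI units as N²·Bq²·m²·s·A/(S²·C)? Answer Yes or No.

Yes

Left side:
  N = kg·m·s⁻².
  So N² = kg²·m²·s⁻⁴.
  Bq = s⁻¹.
  So Bq² = s⁻².
  S = kg⁻¹·m⁻²·s³·A².
  So S⁻² = kg²·m⁴·s⁻⁶·A⁻⁴.
  Combining: N²·m²·Bq²·S⁻² = (kg²·m²·s⁻⁴) · m² · s⁻² · (kg²·m⁴·s⁻⁶·A⁻⁴) = kg⁴·m⁸·s⁻¹²·A⁻⁴.
Right side:
  N = kg·m/s² = kg·m·s⁻² (force = mass × acceleration).
  So N² = kg²·m²·s⁻⁴.
  S = 1/Ω (conductance is reciprocal resistance),
      = kg⁻¹·m⁻²·s³·A².
  So S⁻² = kg²·m⁴·s⁻⁶·A⁻⁴.
  Bq = 1/s = s⁻¹ (activity is decays per second).
  So Bq² = s⁻².
  C = A·s = s·A (charge = current × time).
  So C⁻¹ = s⁻¹·A⁻¹.
  Combining: N²·S⁻²·Bq²·m²·s·C⁻¹·A = (kg²·m²·s⁻⁴) · (kg²·m⁴·s⁻⁶·A⁻⁴) · s⁻² · m² · s · (s⁻¹·A⁻¹) · A = kg⁴·m⁸·s⁻¹²·A⁻⁴.
Both reduce to kg⁴·m⁸·s⁻¹²·A⁻⁴.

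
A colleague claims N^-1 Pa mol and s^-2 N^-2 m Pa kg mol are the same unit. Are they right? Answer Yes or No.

Yes

Left side:
  N = kg·m/s² = kg·m·s⁻² (force = mass × acceleration).
  So N⁻¹ = kg⁻¹·m⁻¹·s².
  Pa = N/m² (pressure = force per area),
      = kg·m⁻¹·s⁻².
  Combining: N⁻¹·Pa·mol = (kg⁻¹·m⁻¹·s²) · (kg·m⁻¹·s⁻²) · mol = m⁻²·mol.
Right side:
  N = kg·m·s⁻².
  So N⁻² = kg⁻²·m⁻²·s⁴.
  Pa = kg·m⁻¹·s⁻².
  Combining: s⁻²·N⁻²·m·Pa·kg·mol = s⁻² · (kg⁻²·m⁻²·s⁴) · m · (kg·m⁻¹·s⁻²) · kg · mol = m⁻²·mol.
Both reduce to m⁻²·mol.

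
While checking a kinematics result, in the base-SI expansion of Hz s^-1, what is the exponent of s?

-2

Hz = s⁻¹.
Combining: Hz·s⁻¹ = s⁻¹ · s⁻¹ = s⁻².
The exponent of s is -2.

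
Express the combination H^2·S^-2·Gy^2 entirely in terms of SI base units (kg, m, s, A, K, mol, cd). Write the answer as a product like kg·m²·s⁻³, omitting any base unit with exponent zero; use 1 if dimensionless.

H = Wb/A (inductance = flux per current),
    = kg·m²·s⁻²·A⁻².
So H² = kg²·m⁴·s⁻⁴·A⁻⁴.
S = 1/Ω (conductance is reciprocal resistance),
    = kg⁻¹·m⁻²·s³·A².
So S⁻² = kg²·m⁴·s⁻⁶·A⁻⁴.
Gy = J/kg (absorbed dose = energy per mass),
    = m²·s⁻².
So Gy² = m⁴·s⁻⁴.
Combining: H²·S⁻²·Gy² = (kg²·m⁴·s⁻⁴·A⁻⁴) · (kg²·m⁴·s⁻⁶·A⁻⁴) · (m⁴·s⁻⁴) = kg⁴·m¹²·s⁻¹⁴·A⁻⁸.

kg⁴·m¹²·s⁻¹⁴·A⁻⁸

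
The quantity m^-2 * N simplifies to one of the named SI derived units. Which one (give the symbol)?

N = kg·m/s² = kg·m·s⁻² (force = mass × acceleration).
Combining: m⁻²·N = m⁻² · (kg·m·s⁻²) = kg·m⁻¹·s⁻².
kg·m⁻¹·s⁻² is the base-SI form of the pascal.

Pa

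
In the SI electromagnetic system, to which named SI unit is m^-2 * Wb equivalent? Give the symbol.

Wb = kg·m²·s⁻²·A⁻¹.
Combining: m⁻²·Wb = m⁻² · (kg·m²·s⁻²·A⁻¹) = kg·s⁻²·A⁻¹.
kg·s⁻²·A⁻¹ is the base-SI form of the tesla.

T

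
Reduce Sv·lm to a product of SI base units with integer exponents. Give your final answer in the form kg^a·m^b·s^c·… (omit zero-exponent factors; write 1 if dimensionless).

Sv = J/kg (equivalent dose = energy per mass),
    = m²·s⁻².
lm = cd·sr = cd (luminous flux; sr is dimensionless).
Combining: Sv·lm = (m²·s⁻²) · cd = m²·s⁻²·cd.

m²·s⁻²·cd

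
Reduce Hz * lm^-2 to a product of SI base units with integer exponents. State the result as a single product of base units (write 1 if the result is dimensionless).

s⁻¹·cd⁻²

Hz = 1/s = s⁻¹ (frequency is cycles per second).
lm = cd·sr = cd (luminous flux; sr is dimensionless).
So lm⁻² = cd⁻².
Combining: Hz·lm⁻² = s⁻¹ · cd⁻² = s⁻¹·cd⁻².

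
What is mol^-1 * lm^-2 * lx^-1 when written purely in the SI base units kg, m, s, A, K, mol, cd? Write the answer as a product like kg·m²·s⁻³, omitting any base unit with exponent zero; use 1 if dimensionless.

lm = cd·sr = cd (luminous flux; sr is dimensionless).
So lm⁻² = cd⁻².
lx = lm/m² (illuminance = luminous flux per area),
    = m⁻²·cd.
So lx⁻¹ = m²·cd⁻¹.
Combining: mol⁻¹·lm⁻²·lx⁻¹ = mol⁻¹ · cd⁻² · (m²·cd⁻¹) = m²·mol⁻¹·cd⁻³.

m²·mol⁻¹·cd⁻³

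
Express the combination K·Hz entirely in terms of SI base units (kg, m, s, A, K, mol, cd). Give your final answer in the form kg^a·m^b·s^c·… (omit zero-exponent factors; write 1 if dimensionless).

Hz = 1/s = s⁻¹ (frequency is cycles per second).
Combining: K·Hz = K · s⁻¹ = s⁻¹·K.

s⁻¹·K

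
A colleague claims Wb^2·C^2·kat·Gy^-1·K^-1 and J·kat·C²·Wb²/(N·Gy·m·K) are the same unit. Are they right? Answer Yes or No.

Yes

Left side:
  Wb = kg·m²·s⁻²·A⁻¹.
  So Wb² = kg²·m⁴·s⁻⁴·A⁻².
  C = s·A.
  So C² = s²·A².
  kat = s⁻¹·mol.
  Gy = m²·s⁻².
  So Gy⁻¹ = m⁻²·s².
  Combining: Wb²·C²·kat·Gy⁻¹·K⁻¹ = (kg²·m⁴·s⁻⁴·A⁻²) · (s²·A²) · (s⁻¹·mol) · (m⁻²·s²) · K⁻¹ = kg²·m²·s⁻¹·K⁻¹·mol.
Right side:
  J = kg·m²·s⁻².
  N = kg·m·s⁻².
  So N⁻¹ = kg⁻¹·m⁻¹·s².
  Gy = m²·s⁻².
  So Gy⁻¹ = m⁻²·s².
  kat = s⁻¹·mol.
  C = s·A.
  So C² = s²·A².
  Wb = kg·m²·s⁻²·A⁻¹.
  So Wb² = kg²·m⁴·s⁻⁴·A⁻².
  Combining: J·N⁻¹·Gy⁻¹·kat·C²·Wb²·m⁻¹·K⁻¹ = (kg·m²·s⁻²) · (kg⁻¹·m⁻¹·s²) · (m⁻²·s²) · (s⁻¹·mol) · (s²·A²) · (kg²·m⁴·s⁻⁴·A⁻²) · m⁻¹ · K⁻¹ = kg²·m²·s⁻¹·K⁻¹·mol.
Both reduce to kg²·m²·s⁻¹·K⁻¹·mol.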